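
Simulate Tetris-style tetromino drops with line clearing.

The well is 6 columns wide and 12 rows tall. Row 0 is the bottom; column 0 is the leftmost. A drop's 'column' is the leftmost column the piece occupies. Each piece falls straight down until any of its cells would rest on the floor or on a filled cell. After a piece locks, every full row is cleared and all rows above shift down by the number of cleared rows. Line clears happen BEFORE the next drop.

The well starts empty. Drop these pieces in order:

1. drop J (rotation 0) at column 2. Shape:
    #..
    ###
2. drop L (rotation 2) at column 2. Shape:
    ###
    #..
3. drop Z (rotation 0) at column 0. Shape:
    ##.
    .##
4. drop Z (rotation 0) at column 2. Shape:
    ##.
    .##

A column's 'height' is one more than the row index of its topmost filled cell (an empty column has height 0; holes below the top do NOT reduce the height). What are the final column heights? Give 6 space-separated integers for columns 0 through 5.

Drop 1: J rot0 at col 2 lands with bottom-row=0; cleared 0 line(s) (total 0); column heights now [0 0 2 1 1 0], max=2
Drop 2: L rot2 at col 2 lands with bottom-row=2; cleared 0 line(s) (total 0); column heights now [0 0 4 4 4 0], max=4
Drop 3: Z rot0 at col 0 lands with bottom-row=4; cleared 0 line(s) (total 0); column heights now [6 6 5 4 4 0], max=6
Drop 4: Z rot0 at col 2 lands with bottom-row=4; cleared 0 line(s) (total 0); column heights now [6 6 6 6 5 0], max=6

Answer: 6 6 6 6 5 0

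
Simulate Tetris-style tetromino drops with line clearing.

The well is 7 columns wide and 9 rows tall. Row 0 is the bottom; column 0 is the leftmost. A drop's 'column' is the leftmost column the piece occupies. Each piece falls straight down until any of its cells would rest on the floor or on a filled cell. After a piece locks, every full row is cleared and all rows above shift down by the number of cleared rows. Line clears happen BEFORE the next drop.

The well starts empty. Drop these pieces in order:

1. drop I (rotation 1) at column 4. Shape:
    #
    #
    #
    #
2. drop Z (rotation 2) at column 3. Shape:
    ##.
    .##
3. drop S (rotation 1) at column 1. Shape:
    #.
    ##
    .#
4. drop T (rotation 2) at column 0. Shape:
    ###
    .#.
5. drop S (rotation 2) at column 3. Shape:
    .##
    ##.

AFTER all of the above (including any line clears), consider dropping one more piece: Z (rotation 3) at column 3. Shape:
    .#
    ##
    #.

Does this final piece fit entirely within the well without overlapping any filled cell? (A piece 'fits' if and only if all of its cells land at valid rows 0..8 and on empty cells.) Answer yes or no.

Drop 1: I rot1 at col 4 lands with bottom-row=0; cleared 0 line(s) (total 0); column heights now [0 0 0 0 4 0 0], max=4
Drop 2: Z rot2 at col 3 lands with bottom-row=4; cleared 0 line(s) (total 0); column heights now [0 0 0 6 6 5 0], max=6
Drop 3: S rot1 at col 1 lands with bottom-row=0; cleared 0 line(s) (total 0); column heights now [0 3 2 6 6 5 0], max=6
Drop 4: T rot2 at col 0 lands with bottom-row=3; cleared 0 line(s) (total 0); column heights now [5 5 5 6 6 5 0], max=6
Drop 5: S rot2 at col 3 lands with bottom-row=6; cleared 0 line(s) (total 0); column heights now [5 5 5 7 8 8 0], max=8
Test piece Z rot3 at col 3 (width 2): heights before test = [5 5 5 7 8 8 0]; fits = False

Answer: no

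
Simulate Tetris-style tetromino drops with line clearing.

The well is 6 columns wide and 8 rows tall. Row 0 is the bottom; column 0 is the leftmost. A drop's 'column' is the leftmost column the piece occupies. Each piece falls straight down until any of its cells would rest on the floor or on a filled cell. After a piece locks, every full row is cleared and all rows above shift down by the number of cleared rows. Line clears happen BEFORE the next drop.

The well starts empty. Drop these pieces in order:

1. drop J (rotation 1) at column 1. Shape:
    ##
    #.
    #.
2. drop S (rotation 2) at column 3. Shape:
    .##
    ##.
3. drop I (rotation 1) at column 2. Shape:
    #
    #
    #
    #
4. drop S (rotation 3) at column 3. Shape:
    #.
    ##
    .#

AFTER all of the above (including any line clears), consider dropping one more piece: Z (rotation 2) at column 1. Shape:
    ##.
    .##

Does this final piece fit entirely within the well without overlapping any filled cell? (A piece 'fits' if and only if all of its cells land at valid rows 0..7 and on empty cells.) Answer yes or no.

Answer: no

Derivation:
Drop 1: J rot1 at col 1 lands with bottom-row=0; cleared 0 line(s) (total 0); column heights now [0 3 3 0 0 0], max=3
Drop 2: S rot2 at col 3 lands with bottom-row=0; cleared 0 line(s) (total 0); column heights now [0 3 3 1 2 2], max=3
Drop 3: I rot1 at col 2 lands with bottom-row=3; cleared 0 line(s) (total 0); column heights now [0 3 7 1 2 2], max=7
Drop 4: S rot3 at col 3 lands with bottom-row=2; cleared 0 line(s) (total 0); column heights now [0 3 7 5 4 2], max=7
Test piece Z rot2 at col 1 (width 3): heights before test = [0 3 7 5 4 2]; fits = False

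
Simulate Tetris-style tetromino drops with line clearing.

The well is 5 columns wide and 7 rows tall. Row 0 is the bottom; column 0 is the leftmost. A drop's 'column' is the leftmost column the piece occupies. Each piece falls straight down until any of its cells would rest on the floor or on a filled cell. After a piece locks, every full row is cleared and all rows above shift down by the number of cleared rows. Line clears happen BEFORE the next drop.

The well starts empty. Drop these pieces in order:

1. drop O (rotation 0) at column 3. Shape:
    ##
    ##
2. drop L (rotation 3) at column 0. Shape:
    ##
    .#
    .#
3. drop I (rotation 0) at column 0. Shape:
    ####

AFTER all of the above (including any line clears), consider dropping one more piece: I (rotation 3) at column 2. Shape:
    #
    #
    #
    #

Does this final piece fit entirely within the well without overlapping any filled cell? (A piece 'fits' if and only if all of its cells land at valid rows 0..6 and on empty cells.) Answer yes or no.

Drop 1: O rot0 at col 3 lands with bottom-row=0; cleared 0 line(s) (total 0); column heights now [0 0 0 2 2], max=2
Drop 2: L rot3 at col 0 lands with bottom-row=0; cleared 0 line(s) (total 0); column heights now [3 3 0 2 2], max=3
Drop 3: I rot0 at col 0 lands with bottom-row=3; cleared 0 line(s) (total 0); column heights now [4 4 4 4 2], max=4
Test piece I rot3 at col 2 (width 1): heights before test = [4 4 4 4 2]; fits = False

Answer: no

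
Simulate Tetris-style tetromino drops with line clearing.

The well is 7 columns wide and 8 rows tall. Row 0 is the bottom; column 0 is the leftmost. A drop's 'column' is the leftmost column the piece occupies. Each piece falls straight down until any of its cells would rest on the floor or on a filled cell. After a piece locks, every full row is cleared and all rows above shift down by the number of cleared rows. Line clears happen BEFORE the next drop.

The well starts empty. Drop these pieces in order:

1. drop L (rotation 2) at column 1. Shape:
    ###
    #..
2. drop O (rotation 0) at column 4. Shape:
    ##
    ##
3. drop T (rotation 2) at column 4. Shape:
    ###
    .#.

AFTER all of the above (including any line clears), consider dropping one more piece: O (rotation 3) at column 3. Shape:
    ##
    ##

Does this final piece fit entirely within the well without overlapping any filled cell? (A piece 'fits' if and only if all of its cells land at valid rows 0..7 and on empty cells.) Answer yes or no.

Drop 1: L rot2 at col 1 lands with bottom-row=0; cleared 0 line(s) (total 0); column heights now [0 2 2 2 0 0 0], max=2
Drop 2: O rot0 at col 4 lands with bottom-row=0; cleared 0 line(s) (total 0); column heights now [0 2 2 2 2 2 0], max=2
Drop 3: T rot2 at col 4 lands with bottom-row=2; cleared 0 line(s) (total 0); column heights now [0 2 2 2 4 4 4], max=4
Test piece O rot3 at col 3 (width 2): heights before test = [0 2 2 2 4 4 4]; fits = True

Answer: yes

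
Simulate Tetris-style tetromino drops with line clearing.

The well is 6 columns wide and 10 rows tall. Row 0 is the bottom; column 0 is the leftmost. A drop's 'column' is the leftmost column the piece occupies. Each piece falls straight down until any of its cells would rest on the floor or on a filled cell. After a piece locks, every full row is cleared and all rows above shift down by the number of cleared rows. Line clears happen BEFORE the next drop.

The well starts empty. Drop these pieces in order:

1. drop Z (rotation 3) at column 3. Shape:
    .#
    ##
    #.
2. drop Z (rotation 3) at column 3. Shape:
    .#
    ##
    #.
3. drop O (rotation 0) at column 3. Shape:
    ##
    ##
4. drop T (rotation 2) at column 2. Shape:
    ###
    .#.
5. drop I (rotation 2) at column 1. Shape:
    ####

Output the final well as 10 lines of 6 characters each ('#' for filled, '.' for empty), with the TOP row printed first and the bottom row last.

Answer: .####.
..###.
...#..
...##.
...##.
....#.
...##.
...##.
...##.
...#..

Derivation:
Drop 1: Z rot3 at col 3 lands with bottom-row=0; cleared 0 line(s) (total 0); column heights now [0 0 0 2 3 0], max=3
Drop 2: Z rot3 at col 3 lands with bottom-row=2; cleared 0 line(s) (total 0); column heights now [0 0 0 4 5 0], max=5
Drop 3: O rot0 at col 3 lands with bottom-row=5; cleared 0 line(s) (total 0); column heights now [0 0 0 7 7 0], max=7
Drop 4: T rot2 at col 2 lands with bottom-row=7; cleared 0 line(s) (total 0); column heights now [0 0 9 9 9 0], max=9
Drop 5: I rot2 at col 1 lands with bottom-row=9; cleared 0 line(s) (total 0); column heights now [0 10 10 10 10 0], max=10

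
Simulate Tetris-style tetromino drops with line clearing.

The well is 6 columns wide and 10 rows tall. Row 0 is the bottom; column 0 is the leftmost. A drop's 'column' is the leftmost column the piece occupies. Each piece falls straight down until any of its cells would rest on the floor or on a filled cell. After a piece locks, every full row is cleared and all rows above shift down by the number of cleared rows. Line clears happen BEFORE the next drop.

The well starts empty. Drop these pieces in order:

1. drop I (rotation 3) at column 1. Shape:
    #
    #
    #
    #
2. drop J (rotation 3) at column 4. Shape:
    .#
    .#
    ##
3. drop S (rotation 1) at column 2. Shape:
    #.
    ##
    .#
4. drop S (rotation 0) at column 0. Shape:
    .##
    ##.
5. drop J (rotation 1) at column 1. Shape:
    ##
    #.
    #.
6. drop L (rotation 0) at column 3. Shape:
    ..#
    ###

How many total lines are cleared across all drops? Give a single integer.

Answer: 0

Derivation:
Drop 1: I rot3 at col 1 lands with bottom-row=0; cleared 0 line(s) (total 0); column heights now [0 4 0 0 0 0], max=4
Drop 2: J rot3 at col 4 lands with bottom-row=0; cleared 0 line(s) (total 0); column heights now [0 4 0 0 1 3], max=4
Drop 3: S rot1 at col 2 lands with bottom-row=0; cleared 0 line(s) (total 0); column heights now [0 4 3 2 1 3], max=4
Drop 4: S rot0 at col 0 lands with bottom-row=4; cleared 0 line(s) (total 0); column heights now [5 6 6 2 1 3], max=6
Drop 5: J rot1 at col 1 lands with bottom-row=6; cleared 0 line(s) (total 0); column heights now [5 9 9 2 1 3], max=9
Drop 6: L rot0 at col 3 lands with bottom-row=3; cleared 0 line(s) (total 0); column heights now [5 9 9 4 4 5], max=9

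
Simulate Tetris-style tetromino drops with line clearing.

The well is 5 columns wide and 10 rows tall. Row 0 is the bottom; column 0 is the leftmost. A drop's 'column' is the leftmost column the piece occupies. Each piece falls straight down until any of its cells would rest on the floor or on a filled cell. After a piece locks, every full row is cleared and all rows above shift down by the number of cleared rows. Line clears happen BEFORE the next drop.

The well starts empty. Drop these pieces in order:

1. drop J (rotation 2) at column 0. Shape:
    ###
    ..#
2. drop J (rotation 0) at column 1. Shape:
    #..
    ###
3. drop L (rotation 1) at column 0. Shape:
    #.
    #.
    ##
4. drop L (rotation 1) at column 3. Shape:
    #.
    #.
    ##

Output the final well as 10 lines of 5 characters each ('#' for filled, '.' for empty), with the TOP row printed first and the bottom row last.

Drop 1: J rot2 at col 0 lands with bottom-row=0; cleared 0 line(s) (total 0); column heights now [2 2 2 0 0], max=2
Drop 2: J rot0 at col 1 lands with bottom-row=2; cleared 0 line(s) (total 0); column heights now [2 4 3 3 0], max=4
Drop 3: L rot1 at col 0 lands with bottom-row=4; cleared 0 line(s) (total 0); column heights now [7 5 3 3 0], max=7
Drop 4: L rot1 at col 3 lands with bottom-row=3; cleared 0 line(s) (total 0); column heights now [7 5 3 6 4], max=7

Answer: .....
.....
.....
#....
#..#.
##.#.
.#.##
.###.
###..
..#..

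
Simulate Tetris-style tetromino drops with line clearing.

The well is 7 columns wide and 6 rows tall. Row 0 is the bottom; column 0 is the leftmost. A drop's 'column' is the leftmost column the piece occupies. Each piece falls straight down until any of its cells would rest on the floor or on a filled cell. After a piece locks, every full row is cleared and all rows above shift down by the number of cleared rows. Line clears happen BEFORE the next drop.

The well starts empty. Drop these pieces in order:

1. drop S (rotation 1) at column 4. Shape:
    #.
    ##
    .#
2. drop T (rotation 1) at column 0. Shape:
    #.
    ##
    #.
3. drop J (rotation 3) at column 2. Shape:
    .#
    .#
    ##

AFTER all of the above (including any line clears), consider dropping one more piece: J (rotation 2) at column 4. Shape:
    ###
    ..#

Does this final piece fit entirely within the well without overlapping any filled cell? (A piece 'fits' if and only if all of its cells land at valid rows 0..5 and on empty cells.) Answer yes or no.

Drop 1: S rot1 at col 4 lands with bottom-row=0; cleared 0 line(s) (total 0); column heights now [0 0 0 0 3 2 0], max=3
Drop 2: T rot1 at col 0 lands with bottom-row=0; cleared 0 line(s) (total 0); column heights now [3 2 0 0 3 2 0], max=3
Drop 3: J rot3 at col 2 lands with bottom-row=0; cleared 0 line(s) (total 0); column heights now [3 2 1 3 3 2 0], max=3
Test piece J rot2 at col 4 (width 3): heights before test = [3 2 1 3 3 2 0]; fits = True

Answer: yes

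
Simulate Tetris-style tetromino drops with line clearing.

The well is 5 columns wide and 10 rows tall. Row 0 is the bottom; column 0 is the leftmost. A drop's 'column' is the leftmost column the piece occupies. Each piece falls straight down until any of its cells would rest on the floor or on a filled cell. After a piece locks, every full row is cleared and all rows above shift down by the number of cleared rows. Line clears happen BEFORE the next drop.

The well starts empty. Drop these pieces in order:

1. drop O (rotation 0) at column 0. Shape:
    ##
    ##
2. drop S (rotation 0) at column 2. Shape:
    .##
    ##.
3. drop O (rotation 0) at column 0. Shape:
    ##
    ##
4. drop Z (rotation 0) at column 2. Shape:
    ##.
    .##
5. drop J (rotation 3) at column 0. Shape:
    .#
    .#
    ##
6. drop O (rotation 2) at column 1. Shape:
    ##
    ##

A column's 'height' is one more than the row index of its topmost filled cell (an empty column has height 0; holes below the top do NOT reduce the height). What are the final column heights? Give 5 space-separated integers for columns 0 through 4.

Answer: 5 9 9 4 3

Derivation:
Drop 1: O rot0 at col 0 lands with bottom-row=0; cleared 0 line(s) (total 0); column heights now [2 2 0 0 0], max=2
Drop 2: S rot0 at col 2 lands with bottom-row=0; cleared 0 line(s) (total 0); column heights now [2 2 1 2 2], max=2
Drop 3: O rot0 at col 0 lands with bottom-row=2; cleared 0 line(s) (total 0); column heights now [4 4 1 2 2], max=4
Drop 4: Z rot0 at col 2 lands with bottom-row=2; cleared 0 line(s) (total 0); column heights now [4 4 4 4 3], max=4
Drop 5: J rot3 at col 0 lands with bottom-row=4; cleared 0 line(s) (total 0); column heights now [5 7 4 4 3], max=7
Drop 6: O rot2 at col 1 lands with bottom-row=7; cleared 0 line(s) (total 0); column heights now [5 9 9 4 3], max=9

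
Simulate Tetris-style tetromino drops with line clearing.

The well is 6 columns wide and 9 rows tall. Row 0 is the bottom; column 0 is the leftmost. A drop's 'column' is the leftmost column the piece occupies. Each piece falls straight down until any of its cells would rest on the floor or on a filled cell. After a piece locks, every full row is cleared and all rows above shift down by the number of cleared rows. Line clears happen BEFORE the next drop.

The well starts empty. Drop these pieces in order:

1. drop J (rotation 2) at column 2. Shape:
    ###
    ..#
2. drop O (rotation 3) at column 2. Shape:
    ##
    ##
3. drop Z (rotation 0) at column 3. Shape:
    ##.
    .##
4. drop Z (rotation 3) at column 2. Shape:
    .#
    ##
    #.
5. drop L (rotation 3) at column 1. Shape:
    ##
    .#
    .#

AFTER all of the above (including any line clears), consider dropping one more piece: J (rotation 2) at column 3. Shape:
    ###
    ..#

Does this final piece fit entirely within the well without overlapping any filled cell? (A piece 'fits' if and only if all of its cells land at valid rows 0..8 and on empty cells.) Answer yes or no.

Drop 1: J rot2 at col 2 lands with bottom-row=0; cleared 0 line(s) (total 0); column heights now [0 0 2 2 2 0], max=2
Drop 2: O rot3 at col 2 lands with bottom-row=2; cleared 0 line(s) (total 0); column heights now [0 0 4 4 2 0], max=4
Drop 3: Z rot0 at col 3 lands with bottom-row=3; cleared 0 line(s) (total 0); column heights now [0 0 4 5 5 4], max=5
Drop 4: Z rot3 at col 2 lands with bottom-row=4; cleared 0 line(s) (total 0); column heights now [0 0 6 7 5 4], max=7
Drop 5: L rot3 at col 1 lands with bottom-row=6; cleared 0 line(s) (total 0); column heights now [0 9 9 7 5 4], max=9
Test piece J rot2 at col 3 (width 3): heights before test = [0 9 9 7 5 4]; fits = True

Answer: yes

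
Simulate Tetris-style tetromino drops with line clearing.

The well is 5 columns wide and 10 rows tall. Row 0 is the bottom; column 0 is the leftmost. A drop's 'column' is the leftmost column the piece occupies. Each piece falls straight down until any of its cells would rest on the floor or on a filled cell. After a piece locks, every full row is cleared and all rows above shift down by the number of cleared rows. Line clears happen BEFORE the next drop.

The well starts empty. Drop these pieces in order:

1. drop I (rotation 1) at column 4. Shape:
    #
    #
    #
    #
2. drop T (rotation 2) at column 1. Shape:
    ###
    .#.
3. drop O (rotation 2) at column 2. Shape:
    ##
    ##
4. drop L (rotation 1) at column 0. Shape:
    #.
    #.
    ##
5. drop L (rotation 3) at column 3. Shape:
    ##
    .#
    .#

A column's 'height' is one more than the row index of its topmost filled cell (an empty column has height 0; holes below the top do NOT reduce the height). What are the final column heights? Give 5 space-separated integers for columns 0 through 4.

Drop 1: I rot1 at col 4 lands with bottom-row=0; cleared 0 line(s) (total 0); column heights now [0 0 0 0 4], max=4
Drop 2: T rot2 at col 1 lands with bottom-row=0; cleared 0 line(s) (total 0); column heights now [0 2 2 2 4], max=4
Drop 3: O rot2 at col 2 lands with bottom-row=2; cleared 0 line(s) (total 0); column heights now [0 2 4 4 4], max=4
Drop 4: L rot1 at col 0 lands with bottom-row=2; cleared 1 line(s) (total 1); column heights now [4 2 3 3 3], max=4
Drop 5: L rot3 at col 3 lands with bottom-row=3; cleared 0 line(s) (total 1); column heights now [4 2 3 6 6], max=6

Answer: 4 2 3 6 6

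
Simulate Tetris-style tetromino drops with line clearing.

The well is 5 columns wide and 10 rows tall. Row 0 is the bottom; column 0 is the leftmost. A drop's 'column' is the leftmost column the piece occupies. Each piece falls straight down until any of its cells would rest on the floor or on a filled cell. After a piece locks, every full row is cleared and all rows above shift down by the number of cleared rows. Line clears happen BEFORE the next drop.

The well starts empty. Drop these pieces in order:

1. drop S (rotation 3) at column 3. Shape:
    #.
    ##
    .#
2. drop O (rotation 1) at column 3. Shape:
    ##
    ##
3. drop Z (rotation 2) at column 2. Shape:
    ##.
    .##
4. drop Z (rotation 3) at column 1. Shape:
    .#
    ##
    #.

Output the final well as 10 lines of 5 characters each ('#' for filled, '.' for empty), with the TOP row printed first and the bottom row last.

Drop 1: S rot3 at col 3 lands with bottom-row=0; cleared 0 line(s) (total 0); column heights now [0 0 0 3 2], max=3
Drop 2: O rot1 at col 3 lands with bottom-row=3; cleared 0 line(s) (total 0); column heights now [0 0 0 5 5], max=5
Drop 3: Z rot2 at col 2 lands with bottom-row=5; cleared 0 line(s) (total 0); column heights now [0 0 7 7 6], max=7
Drop 4: Z rot3 at col 1 lands with bottom-row=6; cleared 0 line(s) (total 0); column heights now [0 8 9 7 6], max=9

Answer: .....
..#..
.##..
.###.
...##
...##
...##
...#.
...##
....#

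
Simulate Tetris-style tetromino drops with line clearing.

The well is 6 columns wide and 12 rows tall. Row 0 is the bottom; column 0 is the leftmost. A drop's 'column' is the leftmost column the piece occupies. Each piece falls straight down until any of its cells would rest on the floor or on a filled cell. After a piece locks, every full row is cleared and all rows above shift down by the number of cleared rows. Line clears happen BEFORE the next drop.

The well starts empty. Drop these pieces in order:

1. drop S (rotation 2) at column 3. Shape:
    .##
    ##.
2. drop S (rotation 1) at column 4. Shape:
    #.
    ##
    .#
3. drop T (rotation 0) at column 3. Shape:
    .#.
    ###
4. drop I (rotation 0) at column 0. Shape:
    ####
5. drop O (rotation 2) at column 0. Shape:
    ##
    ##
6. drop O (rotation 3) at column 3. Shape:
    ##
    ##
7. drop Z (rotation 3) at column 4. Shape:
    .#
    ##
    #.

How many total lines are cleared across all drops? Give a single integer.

Answer: 0

Derivation:
Drop 1: S rot2 at col 3 lands with bottom-row=0; cleared 0 line(s) (total 0); column heights now [0 0 0 1 2 2], max=2
Drop 2: S rot1 at col 4 lands with bottom-row=2; cleared 0 line(s) (total 0); column heights now [0 0 0 1 5 4], max=5
Drop 3: T rot0 at col 3 lands with bottom-row=5; cleared 0 line(s) (total 0); column heights now [0 0 0 6 7 6], max=7
Drop 4: I rot0 at col 0 lands with bottom-row=6; cleared 0 line(s) (total 0); column heights now [7 7 7 7 7 6], max=7
Drop 5: O rot2 at col 0 lands with bottom-row=7; cleared 0 line(s) (total 0); column heights now [9 9 7 7 7 6], max=9
Drop 6: O rot3 at col 3 lands with bottom-row=7; cleared 0 line(s) (total 0); column heights now [9 9 7 9 9 6], max=9
Drop 7: Z rot3 at col 4 lands with bottom-row=9; cleared 0 line(s) (total 0); column heights now [9 9 7 9 11 12], max=12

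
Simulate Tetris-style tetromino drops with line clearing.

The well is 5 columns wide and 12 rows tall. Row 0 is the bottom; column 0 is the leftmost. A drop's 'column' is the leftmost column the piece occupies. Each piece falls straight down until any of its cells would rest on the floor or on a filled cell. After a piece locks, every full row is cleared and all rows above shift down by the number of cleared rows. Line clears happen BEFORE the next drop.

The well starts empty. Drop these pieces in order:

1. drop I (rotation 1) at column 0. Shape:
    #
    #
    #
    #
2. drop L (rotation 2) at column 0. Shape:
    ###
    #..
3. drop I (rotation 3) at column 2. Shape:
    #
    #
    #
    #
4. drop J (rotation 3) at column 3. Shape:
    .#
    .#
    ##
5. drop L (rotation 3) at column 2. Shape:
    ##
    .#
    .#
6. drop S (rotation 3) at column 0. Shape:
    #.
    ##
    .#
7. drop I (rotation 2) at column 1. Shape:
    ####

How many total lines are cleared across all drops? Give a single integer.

Answer: 0

Derivation:
Drop 1: I rot1 at col 0 lands with bottom-row=0; cleared 0 line(s) (total 0); column heights now [4 0 0 0 0], max=4
Drop 2: L rot2 at col 0 lands with bottom-row=4; cleared 0 line(s) (total 0); column heights now [6 6 6 0 0], max=6
Drop 3: I rot3 at col 2 lands with bottom-row=6; cleared 0 line(s) (total 0); column heights now [6 6 10 0 0], max=10
Drop 4: J rot3 at col 3 lands with bottom-row=0; cleared 0 line(s) (total 0); column heights now [6 6 10 1 3], max=10
Drop 5: L rot3 at col 2 lands with bottom-row=8; cleared 0 line(s) (total 0); column heights now [6 6 11 11 3], max=11
Drop 6: S rot3 at col 0 lands with bottom-row=6; cleared 0 line(s) (total 0); column heights now [9 8 11 11 3], max=11
Drop 7: I rot2 at col 1 lands with bottom-row=11; cleared 0 line(s) (total 0); column heights now [9 12 12 12 12], max=12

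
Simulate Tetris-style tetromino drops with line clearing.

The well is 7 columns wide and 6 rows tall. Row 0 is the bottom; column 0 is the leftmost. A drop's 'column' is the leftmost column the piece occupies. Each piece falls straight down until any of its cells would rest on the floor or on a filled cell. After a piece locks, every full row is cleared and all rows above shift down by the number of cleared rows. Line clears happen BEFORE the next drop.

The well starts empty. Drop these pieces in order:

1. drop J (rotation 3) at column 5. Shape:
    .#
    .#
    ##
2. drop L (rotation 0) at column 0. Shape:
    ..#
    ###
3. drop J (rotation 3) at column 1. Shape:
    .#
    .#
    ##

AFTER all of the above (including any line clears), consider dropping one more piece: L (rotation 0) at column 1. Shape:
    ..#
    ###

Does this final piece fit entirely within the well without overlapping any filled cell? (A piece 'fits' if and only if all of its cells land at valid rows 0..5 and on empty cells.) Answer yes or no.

Drop 1: J rot3 at col 5 lands with bottom-row=0; cleared 0 line(s) (total 0); column heights now [0 0 0 0 0 1 3], max=3
Drop 2: L rot0 at col 0 lands with bottom-row=0; cleared 0 line(s) (total 0); column heights now [1 1 2 0 0 1 3], max=3
Drop 3: J rot3 at col 1 lands with bottom-row=2; cleared 0 line(s) (total 0); column heights now [1 3 5 0 0 1 3], max=5
Test piece L rot0 at col 1 (width 3): heights before test = [1 3 5 0 0 1 3]; fits = False

Answer: no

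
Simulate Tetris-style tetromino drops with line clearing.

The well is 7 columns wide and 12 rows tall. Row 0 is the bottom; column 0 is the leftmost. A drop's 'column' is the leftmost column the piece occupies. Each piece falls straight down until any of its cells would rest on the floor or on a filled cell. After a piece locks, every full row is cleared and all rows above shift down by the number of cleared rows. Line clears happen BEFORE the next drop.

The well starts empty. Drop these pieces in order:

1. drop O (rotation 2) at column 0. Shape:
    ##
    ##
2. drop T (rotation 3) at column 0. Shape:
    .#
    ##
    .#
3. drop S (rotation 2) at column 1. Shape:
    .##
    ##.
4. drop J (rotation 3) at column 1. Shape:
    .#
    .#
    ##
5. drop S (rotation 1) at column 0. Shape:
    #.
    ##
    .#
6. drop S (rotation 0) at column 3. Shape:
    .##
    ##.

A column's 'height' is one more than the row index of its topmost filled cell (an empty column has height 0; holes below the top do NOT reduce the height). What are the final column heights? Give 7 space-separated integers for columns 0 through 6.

Drop 1: O rot2 at col 0 lands with bottom-row=0; cleared 0 line(s) (total 0); column heights now [2 2 0 0 0 0 0], max=2
Drop 2: T rot3 at col 0 lands with bottom-row=2; cleared 0 line(s) (total 0); column heights now [4 5 0 0 0 0 0], max=5
Drop 3: S rot2 at col 1 lands with bottom-row=5; cleared 0 line(s) (total 0); column heights now [4 6 7 7 0 0 0], max=7
Drop 4: J rot3 at col 1 lands with bottom-row=7; cleared 0 line(s) (total 0); column heights now [4 8 10 7 0 0 0], max=10
Drop 5: S rot1 at col 0 lands with bottom-row=8; cleared 0 line(s) (total 0); column heights now [11 10 10 7 0 0 0], max=11
Drop 6: S rot0 at col 3 lands with bottom-row=7; cleared 0 line(s) (total 0); column heights now [11 10 10 8 9 9 0], max=11

Answer: 11 10 10 8 9 9 0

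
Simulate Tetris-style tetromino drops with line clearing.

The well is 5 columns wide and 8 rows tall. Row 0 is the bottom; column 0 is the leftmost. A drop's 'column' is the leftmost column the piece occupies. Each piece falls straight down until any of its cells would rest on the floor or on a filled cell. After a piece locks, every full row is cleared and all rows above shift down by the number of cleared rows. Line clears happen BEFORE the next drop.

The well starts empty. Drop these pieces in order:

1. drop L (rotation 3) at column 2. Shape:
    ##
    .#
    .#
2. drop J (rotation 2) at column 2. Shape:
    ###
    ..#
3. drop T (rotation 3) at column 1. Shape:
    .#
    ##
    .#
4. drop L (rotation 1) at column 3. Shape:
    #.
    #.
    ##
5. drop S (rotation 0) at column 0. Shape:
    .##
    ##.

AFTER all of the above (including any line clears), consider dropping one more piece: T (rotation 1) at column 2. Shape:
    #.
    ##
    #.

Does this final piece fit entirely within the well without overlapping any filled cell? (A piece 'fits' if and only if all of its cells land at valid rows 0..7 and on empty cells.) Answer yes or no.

Drop 1: L rot3 at col 2 lands with bottom-row=0; cleared 0 line(s) (total 0); column heights now [0 0 3 3 0], max=3
Drop 2: J rot2 at col 2 lands with bottom-row=2; cleared 0 line(s) (total 0); column heights now [0 0 4 4 4], max=4
Drop 3: T rot3 at col 1 lands with bottom-row=4; cleared 0 line(s) (total 0); column heights now [0 6 7 4 4], max=7
Drop 4: L rot1 at col 3 lands with bottom-row=4; cleared 0 line(s) (total 0); column heights now [0 6 7 7 5], max=7
Drop 5: S rot0 at col 0 lands with bottom-row=6; cleared 0 line(s) (total 0); column heights now [7 8 8 7 5], max=8
Test piece T rot1 at col 2 (width 2): heights before test = [7 8 8 7 5]; fits = False

Answer: no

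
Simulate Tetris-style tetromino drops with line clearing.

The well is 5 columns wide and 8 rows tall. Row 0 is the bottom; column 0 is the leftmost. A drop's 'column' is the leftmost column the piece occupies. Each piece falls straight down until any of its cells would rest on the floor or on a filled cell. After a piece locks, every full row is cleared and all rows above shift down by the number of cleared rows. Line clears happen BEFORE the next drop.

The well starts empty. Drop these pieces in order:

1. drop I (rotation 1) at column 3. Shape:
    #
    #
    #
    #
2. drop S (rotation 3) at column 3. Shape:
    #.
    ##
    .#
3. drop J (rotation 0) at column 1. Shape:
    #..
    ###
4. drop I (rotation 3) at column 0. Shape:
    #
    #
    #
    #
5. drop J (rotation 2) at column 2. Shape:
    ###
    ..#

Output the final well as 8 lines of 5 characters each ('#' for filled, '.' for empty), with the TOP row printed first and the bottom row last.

Answer: .####
.####
...#.
...##
#..##
#..#.
#..#.
#..#.

Derivation:
Drop 1: I rot1 at col 3 lands with bottom-row=0; cleared 0 line(s) (total 0); column heights now [0 0 0 4 0], max=4
Drop 2: S rot3 at col 3 lands with bottom-row=3; cleared 0 line(s) (total 0); column heights now [0 0 0 6 5], max=6
Drop 3: J rot0 at col 1 lands with bottom-row=6; cleared 0 line(s) (total 0); column heights now [0 8 7 7 5], max=8
Drop 4: I rot3 at col 0 lands with bottom-row=0; cleared 0 line(s) (total 0); column heights now [4 8 7 7 5], max=8
Drop 5: J rot2 at col 2 lands with bottom-row=6; cleared 0 line(s) (total 0); column heights now [4 8 8 8 8], max=8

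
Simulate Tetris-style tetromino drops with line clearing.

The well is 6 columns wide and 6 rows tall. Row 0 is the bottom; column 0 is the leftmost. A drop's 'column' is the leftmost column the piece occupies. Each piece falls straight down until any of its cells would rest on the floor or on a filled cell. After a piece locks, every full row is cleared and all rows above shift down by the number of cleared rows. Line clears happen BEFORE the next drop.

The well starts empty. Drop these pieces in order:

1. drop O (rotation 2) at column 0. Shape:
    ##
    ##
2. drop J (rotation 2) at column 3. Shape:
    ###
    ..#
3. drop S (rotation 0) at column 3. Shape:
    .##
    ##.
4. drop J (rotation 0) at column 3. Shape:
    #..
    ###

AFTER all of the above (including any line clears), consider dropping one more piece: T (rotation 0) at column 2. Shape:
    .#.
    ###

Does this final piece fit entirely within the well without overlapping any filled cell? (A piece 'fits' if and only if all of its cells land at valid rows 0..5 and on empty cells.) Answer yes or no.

Drop 1: O rot2 at col 0 lands with bottom-row=0; cleared 0 line(s) (total 0); column heights now [2 2 0 0 0 0], max=2
Drop 2: J rot2 at col 3 lands with bottom-row=0; cleared 0 line(s) (total 0); column heights now [2 2 0 2 2 2], max=2
Drop 3: S rot0 at col 3 lands with bottom-row=2; cleared 0 line(s) (total 0); column heights now [2 2 0 3 4 4], max=4
Drop 4: J rot0 at col 3 lands with bottom-row=4; cleared 0 line(s) (total 0); column heights now [2 2 0 6 5 5], max=6
Test piece T rot0 at col 2 (width 3): heights before test = [2 2 0 6 5 5]; fits = False

Answer: no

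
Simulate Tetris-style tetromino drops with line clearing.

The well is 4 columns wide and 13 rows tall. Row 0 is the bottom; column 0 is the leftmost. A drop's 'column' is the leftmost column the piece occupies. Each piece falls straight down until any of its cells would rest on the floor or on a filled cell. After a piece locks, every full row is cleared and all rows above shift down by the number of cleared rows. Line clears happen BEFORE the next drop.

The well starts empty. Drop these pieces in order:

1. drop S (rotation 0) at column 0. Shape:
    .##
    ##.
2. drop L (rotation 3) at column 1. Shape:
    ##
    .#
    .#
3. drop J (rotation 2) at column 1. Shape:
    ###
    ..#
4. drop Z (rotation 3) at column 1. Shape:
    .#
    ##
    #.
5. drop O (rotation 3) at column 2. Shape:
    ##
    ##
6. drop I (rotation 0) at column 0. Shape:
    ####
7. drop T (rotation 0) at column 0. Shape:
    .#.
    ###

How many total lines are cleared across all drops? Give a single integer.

Answer: 1

Derivation:
Drop 1: S rot0 at col 0 lands with bottom-row=0; cleared 0 line(s) (total 0); column heights now [1 2 2 0], max=2
Drop 2: L rot3 at col 1 lands with bottom-row=2; cleared 0 line(s) (total 0); column heights now [1 5 5 0], max=5
Drop 3: J rot2 at col 1 lands with bottom-row=4; cleared 0 line(s) (total 0); column heights now [1 6 6 6], max=6
Drop 4: Z rot3 at col 1 lands with bottom-row=6; cleared 0 line(s) (total 0); column heights now [1 8 9 6], max=9
Drop 5: O rot3 at col 2 lands with bottom-row=9; cleared 0 line(s) (total 0); column heights now [1 8 11 11], max=11
Drop 6: I rot0 at col 0 lands with bottom-row=11; cleared 1 line(s) (total 1); column heights now [1 8 11 11], max=11
Drop 7: T rot0 at col 0 lands with bottom-row=11; cleared 0 line(s) (total 1); column heights now [12 13 12 11], max=13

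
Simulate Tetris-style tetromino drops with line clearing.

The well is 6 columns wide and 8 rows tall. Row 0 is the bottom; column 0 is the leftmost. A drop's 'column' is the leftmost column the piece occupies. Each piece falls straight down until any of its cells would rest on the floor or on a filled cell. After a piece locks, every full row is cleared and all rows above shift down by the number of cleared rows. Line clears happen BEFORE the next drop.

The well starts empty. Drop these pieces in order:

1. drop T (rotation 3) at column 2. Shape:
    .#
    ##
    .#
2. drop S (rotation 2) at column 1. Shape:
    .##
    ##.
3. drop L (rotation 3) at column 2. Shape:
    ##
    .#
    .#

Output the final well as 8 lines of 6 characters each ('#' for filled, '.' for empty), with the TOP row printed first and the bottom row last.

Drop 1: T rot3 at col 2 lands with bottom-row=0; cleared 0 line(s) (total 0); column heights now [0 0 2 3 0 0], max=3
Drop 2: S rot2 at col 1 lands with bottom-row=2; cleared 0 line(s) (total 0); column heights now [0 3 4 4 0 0], max=4
Drop 3: L rot3 at col 2 lands with bottom-row=4; cleared 0 line(s) (total 0); column heights now [0 3 7 7 0 0], max=7

Answer: ......
..##..
...#..
...#..
..##..
.###..
..##..
...#..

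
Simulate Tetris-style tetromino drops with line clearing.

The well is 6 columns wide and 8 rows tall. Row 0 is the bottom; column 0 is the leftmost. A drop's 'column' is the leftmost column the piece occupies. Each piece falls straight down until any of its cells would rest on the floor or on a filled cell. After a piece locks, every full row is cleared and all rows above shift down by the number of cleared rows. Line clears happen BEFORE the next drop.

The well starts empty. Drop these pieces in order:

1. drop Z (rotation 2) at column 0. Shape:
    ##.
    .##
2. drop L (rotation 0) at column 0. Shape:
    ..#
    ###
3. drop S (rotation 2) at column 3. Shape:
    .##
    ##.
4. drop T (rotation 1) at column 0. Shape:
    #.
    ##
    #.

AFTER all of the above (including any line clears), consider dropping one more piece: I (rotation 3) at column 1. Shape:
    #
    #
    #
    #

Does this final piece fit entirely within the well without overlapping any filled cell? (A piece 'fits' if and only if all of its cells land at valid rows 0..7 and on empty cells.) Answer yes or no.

Answer: no

Derivation:
Drop 1: Z rot2 at col 0 lands with bottom-row=0; cleared 0 line(s) (total 0); column heights now [2 2 1 0 0 0], max=2
Drop 2: L rot0 at col 0 lands with bottom-row=2; cleared 0 line(s) (total 0); column heights now [3 3 4 0 0 0], max=4
Drop 3: S rot2 at col 3 lands with bottom-row=0; cleared 0 line(s) (total 0); column heights now [3 3 4 1 2 2], max=4
Drop 4: T rot1 at col 0 lands with bottom-row=3; cleared 0 line(s) (total 0); column heights now [6 5 4 1 2 2], max=6
Test piece I rot3 at col 1 (width 1): heights before test = [6 5 4 1 2 2]; fits = False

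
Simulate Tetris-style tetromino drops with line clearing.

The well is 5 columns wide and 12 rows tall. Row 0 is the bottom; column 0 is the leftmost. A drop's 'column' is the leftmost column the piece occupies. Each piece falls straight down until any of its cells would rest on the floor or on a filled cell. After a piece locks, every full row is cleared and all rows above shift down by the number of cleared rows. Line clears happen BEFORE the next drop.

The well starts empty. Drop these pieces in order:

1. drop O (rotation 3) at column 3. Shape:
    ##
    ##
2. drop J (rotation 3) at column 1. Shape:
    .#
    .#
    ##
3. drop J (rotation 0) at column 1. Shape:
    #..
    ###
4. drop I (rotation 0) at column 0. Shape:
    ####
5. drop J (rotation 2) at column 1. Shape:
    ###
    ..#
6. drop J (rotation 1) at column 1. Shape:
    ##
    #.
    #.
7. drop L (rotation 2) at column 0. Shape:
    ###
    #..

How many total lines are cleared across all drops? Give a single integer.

Answer: 0

Derivation:
Drop 1: O rot3 at col 3 lands with bottom-row=0; cleared 0 line(s) (total 0); column heights now [0 0 0 2 2], max=2
Drop 2: J rot3 at col 1 lands with bottom-row=0; cleared 0 line(s) (total 0); column heights now [0 1 3 2 2], max=3
Drop 3: J rot0 at col 1 lands with bottom-row=3; cleared 0 line(s) (total 0); column heights now [0 5 4 4 2], max=5
Drop 4: I rot0 at col 0 lands with bottom-row=5; cleared 0 line(s) (total 0); column heights now [6 6 6 6 2], max=6
Drop 5: J rot2 at col 1 lands with bottom-row=6; cleared 0 line(s) (total 0); column heights now [6 8 8 8 2], max=8
Drop 6: J rot1 at col 1 lands with bottom-row=8; cleared 0 line(s) (total 0); column heights now [6 11 11 8 2], max=11
Drop 7: L rot2 at col 0 lands with bottom-row=10; cleared 0 line(s) (total 0); column heights now [12 12 12 8 2], max=12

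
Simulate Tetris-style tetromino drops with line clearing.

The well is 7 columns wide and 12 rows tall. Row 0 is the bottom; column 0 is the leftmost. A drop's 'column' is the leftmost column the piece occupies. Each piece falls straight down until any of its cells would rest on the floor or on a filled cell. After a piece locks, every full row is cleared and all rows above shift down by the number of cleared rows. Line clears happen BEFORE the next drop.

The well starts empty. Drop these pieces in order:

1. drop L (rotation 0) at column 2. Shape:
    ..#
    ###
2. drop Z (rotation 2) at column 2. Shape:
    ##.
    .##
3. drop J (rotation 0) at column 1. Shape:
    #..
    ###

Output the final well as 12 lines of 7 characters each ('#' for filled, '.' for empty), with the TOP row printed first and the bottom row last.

Answer: .......
.......
.......
.......
.......
.......
.#.....
.###...
..##...
...##..
....#..
..###..

Derivation:
Drop 1: L rot0 at col 2 lands with bottom-row=0; cleared 0 line(s) (total 0); column heights now [0 0 1 1 2 0 0], max=2
Drop 2: Z rot2 at col 2 lands with bottom-row=2; cleared 0 line(s) (total 0); column heights now [0 0 4 4 3 0 0], max=4
Drop 3: J rot0 at col 1 lands with bottom-row=4; cleared 0 line(s) (total 0); column heights now [0 6 5 5 3 0 0], max=6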